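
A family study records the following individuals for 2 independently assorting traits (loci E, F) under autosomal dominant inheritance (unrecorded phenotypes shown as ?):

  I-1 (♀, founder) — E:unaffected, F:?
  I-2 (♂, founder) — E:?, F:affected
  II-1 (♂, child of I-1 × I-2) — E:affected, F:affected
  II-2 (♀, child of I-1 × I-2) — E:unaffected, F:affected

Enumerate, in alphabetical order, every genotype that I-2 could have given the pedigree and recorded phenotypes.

I-2 ∈ {Ee FF, Ee Ff}

E/I-1 un ·: ee
E/I-2 ? ·: Ee
E/II-1 aff I-1×I-2: Ee
E/II-2 un I-1×I-2: ee
⇒ E over [I-1,I-2,II-1,II-2]: 1 consistent
F/I-1 ? ·: ff|Ff|FF
F/I-2 aff ·: Ff|FF
F/II-1 aff I-1×I-2: Ff|FF
F/II-2 aff I-1×I-2: Ff|FF
⇒ F over [I-1,I-2,II-1,II-2]: 15 consistent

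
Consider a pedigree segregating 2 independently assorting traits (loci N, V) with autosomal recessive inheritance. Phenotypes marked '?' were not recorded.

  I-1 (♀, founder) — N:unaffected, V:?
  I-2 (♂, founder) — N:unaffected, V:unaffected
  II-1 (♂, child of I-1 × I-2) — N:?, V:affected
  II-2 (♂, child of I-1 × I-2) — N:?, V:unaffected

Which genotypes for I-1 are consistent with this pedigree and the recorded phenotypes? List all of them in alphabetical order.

I-1 ∈ {NN Vv, NN vv, Nn Vv, Nn vv}

N/I-1 un ·: NN|Nn
N/I-2 un ·: NN|Nn
N/II-1 ? I-1×I-2: NN|Nn|nn
N/II-2 ? I-1×I-2: NN|Nn|nn
⇒ N over [I-1,I-2,II-1,II-2]: 18 consistent
V/I-1 ? ·: Vv|vv
V/I-2 un ·: Vv
V/II-1 aff I-1×I-2: vv
V/II-2 un I-1×I-2: VV|Vv
⇒ V over [I-1,I-2,II-1,II-2]: 3 consistent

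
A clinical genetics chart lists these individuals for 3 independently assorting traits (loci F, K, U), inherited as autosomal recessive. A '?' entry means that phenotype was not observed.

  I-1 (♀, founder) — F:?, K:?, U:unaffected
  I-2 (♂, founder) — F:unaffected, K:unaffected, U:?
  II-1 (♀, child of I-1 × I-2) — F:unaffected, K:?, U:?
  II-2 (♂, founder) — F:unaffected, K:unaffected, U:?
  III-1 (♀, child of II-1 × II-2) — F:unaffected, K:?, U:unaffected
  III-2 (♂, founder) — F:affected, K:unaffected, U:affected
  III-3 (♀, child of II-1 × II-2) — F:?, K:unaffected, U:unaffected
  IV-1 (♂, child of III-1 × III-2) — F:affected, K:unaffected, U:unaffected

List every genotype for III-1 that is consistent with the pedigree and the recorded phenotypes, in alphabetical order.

F/I-1 ? ·: FF|Ff|ff
F/I-2 un ·: FF|Ff
F/II-1 un I-1×I-2: FF|Ff
F/II-2 un ·: FF|Ff
F/III-1 un II-1×II-2: Ff
F/III-2 aff ·: ff
F/III-3 ? II-1×II-2: FF|Ff|ff
F/IV-1 aff III-1×III-2: ff
⇒ F over [I-1,I-2,II-1,II-2,III-1,III-2,III-3,IV-1]: 33 consistent
K/I-1 ? ·: KK|Kk|kk
K/I-2 un ·: KK|Kk
K/II-1 ? I-1×I-2: KK|Kk|kk
K/II-2 un ·: KK|Kk
K/III-1 ? II-1×II-2: KK|Kk|kk
K/III-2 un ·: KK|Kk
K/III-3 un II-1×II-2: KK|Kk
K/IV-1 un III-1×III-2: KK|Kk
⇒ K over [I-1,I-2,II-1,II-2,III-1,III-2,III-3,IV-1]: 248 consistent
U/I-1 un ·: UU|Uu
U/I-2 ? ·: UU|Uu|uu
U/II-1 ? I-1×I-2: UU|Uu|uu
U/II-2 ? ·: UU|Uu|uu
U/III-1 un II-1×II-2: UU|Uu
U/III-2 aff ·: uu
U/III-3 un II-1×II-2: UU|Uu
U/IV-1 un III-1×III-2: Uu
⇒ U over [I-1,I-2,II-1,II-2,III-1,III-2,III-3,IV-1]: 73 consistent

III-1 ∈ {Ff KK UU, Ff KK Uu, Ff Kk UU, Ff Kk Uu, Ff kk UU, Ff kk Uu}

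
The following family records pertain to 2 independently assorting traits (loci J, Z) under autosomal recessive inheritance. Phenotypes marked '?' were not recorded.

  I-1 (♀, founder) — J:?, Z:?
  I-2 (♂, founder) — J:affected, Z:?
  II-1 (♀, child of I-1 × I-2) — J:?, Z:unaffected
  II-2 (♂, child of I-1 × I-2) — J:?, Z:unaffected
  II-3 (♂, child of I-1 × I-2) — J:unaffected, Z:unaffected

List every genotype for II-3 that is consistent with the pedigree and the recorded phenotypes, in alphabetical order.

II-3 ∈ {Jj ZZ, Jj Zz}

J/I-1 ? ·: JJ|Jj
J/I-2 aff ·: jj
J/II-1 ? I-1×I-2: Jj|jj
J/II-2 ? I-1×I-2: Jj|jj
J/II-3 un I-1×I-2: Jj
⇒ J over [I-1,I-2,II-1,II-2,II-3]: 5 consistent
Z/I-1 ? ·: ZZ|Zz|zz
Z/I-2 ? ·: ZZ|Zz|zz
Z/II-1 un I-1×I-2: ZZ|Zz
Z/II-2 un I-1×I-2: ZZ|Zz
Z/II-3 un I-1×I-2: ZZ|Zz
⇒ Z over [I-1,I-2,II-1,II-2,II-3]: 29 consistent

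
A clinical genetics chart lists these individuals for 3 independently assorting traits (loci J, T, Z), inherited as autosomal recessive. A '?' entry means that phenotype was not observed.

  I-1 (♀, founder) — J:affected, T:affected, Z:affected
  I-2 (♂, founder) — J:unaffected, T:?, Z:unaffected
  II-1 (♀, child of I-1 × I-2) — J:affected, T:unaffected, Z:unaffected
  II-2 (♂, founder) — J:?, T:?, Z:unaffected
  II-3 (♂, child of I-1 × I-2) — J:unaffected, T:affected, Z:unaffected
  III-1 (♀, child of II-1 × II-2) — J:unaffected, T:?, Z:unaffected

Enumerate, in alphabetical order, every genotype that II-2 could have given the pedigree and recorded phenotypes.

J/I-1 aff ·: jj
J/I-2 un ·: Jj
J/II-1 aff I-1×I-2: jj
J/II-2 ? ·: JJ|Jj
J/II-3 un I-1×I-2: Jj
J/III-1 un II-1×II-2: Jj
⇒ J over [I-1,I-2,II-1,II-2,II-3,III-1]: 2 consistent
T/I-1 aff ·: tt
T/I-2 ? ·: Tt
T/II-1 un I-1×I-2: Tt
T/II-2 ? ·: TT|Tt|tt
T/II-3 aff I-1×I-2: tt
T/III-1 ? II-1×II-2: TT|Tt|tt
⇒ T over [I-1,I-2,II-1,II-2,II-3,III-1]: 7 consistent
Z/I-1 aff ·: zz
Z/I-2 un ·: ZZ|Zz
Z/II-1 un I-1×I-2: Zz
Z/II-2 un ·: ZZ|Zz
Z/II-3 un I-1×I-2: Zz
Z/III-1 un II-1×II-2: ZZ|Zz
⇒ Z over [I-1,I-2,II-1,II-2,II-3,III-1]: 8 consistent

II-2 ∈ {JJ TT ZZ, JJ TT Zz, JJ Tt ZZ, JJ Tt Zz, JJ tt ZZ, JJ tt Zz, Jj TT ZZ, Jj TT Zz, Jj Tt ZZ, Jj Tt Zz, Jj tt ZZ, Jj tt Zz}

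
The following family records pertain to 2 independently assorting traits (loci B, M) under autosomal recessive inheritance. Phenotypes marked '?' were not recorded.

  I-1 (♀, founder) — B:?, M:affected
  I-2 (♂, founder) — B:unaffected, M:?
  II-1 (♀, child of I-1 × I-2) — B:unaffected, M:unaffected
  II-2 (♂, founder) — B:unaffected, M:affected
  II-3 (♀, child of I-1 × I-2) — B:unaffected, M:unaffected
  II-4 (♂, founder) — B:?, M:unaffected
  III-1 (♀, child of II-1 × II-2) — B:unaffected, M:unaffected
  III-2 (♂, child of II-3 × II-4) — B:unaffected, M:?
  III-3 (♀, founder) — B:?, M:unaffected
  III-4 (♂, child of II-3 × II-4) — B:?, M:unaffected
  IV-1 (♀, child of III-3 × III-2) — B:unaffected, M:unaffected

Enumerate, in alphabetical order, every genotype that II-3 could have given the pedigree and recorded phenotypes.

II-3 ∈ {BB Mm, Bb Mm}

B/I-1 ? ·: BB|Bb|bb
B/I-2 un ·: BB|Bb
B/II-1 un I-1×I-2: BB|Bb
B/II-2 un ·: BB|Bb
B/II-3 un I-1×I-2: BB|Bb
B/II-4 ? ·: BB|Bb|bb
B/III-1 un II-1×II-2: BB|Bb
B/III-2 un II-3×II-4: BB|Bb
B/III-3 ? ·: BB|Bb|bb
B/III-4 ? II-3×II-4: BB|Bb|bb
B/IV-1 un III-3×III-2: BB|Bb
⇒ B over [I-1,I-2,II-1,II-2,II-3,II-4,III-1,III-2,III-3,III-4,IV-1]: 2243 consistent
M/I-1 aff ·: mm
M/I-2 ? ·: MM|Mm
M/II-1 un I-1×I-2: Mm
M/II-2 aff ·: mm
M/II-3 un I-1×I-2: Mm
M/II-4 un ·: MM|Mm
M/III-1 un II-1×II-2: Mm
M/III-2 ? II-3×II-4: MM|Mm|mm
M/III-3 un ·: MM|Mm
M/III-4 un II-3×II-4: MM|Mm
M/IV-1 un III-3×III-2: MM|Mm
⇒ M over [I-1,I-2,II-1,II-2,II-3,II-4,III-1,III-2,III-3,III-4,IV-1]: 64 consistent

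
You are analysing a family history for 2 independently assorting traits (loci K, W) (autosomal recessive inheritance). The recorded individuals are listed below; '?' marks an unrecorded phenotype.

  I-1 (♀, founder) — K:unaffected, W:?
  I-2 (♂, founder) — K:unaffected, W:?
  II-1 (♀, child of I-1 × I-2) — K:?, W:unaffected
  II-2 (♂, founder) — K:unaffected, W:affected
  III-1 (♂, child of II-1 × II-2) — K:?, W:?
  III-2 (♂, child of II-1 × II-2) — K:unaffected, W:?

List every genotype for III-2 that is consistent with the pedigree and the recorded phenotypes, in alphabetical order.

III-2 ∈ {KK Ww, KK ww, Kk Ww, Kk ww}

K/I-1 un ·: KK|Kk
K/I-2 un ·: KK|Kk
K/II-1 ? I-1×I-2: KK|Kk|kk
K/II-2 un ·: KK|Kk
K/III-1 ? II-1×II-2: KK|Kk|kk
K/III-2 un II-1×II-2: KK|Kk
⇒ K over [I-1,I-2,II-1,II-2,III-1,III-2]: 53 consistent
W/I-1 ? ·: WW|Ww|ww
W/I-2 ? ·: WW|Ww|ww
W/II-1 un I-1×I-2: WW|Ww
W/II-2 aff ·: ww
W/III-1 ? II-1×II-2: Ww|ww
W/III-2 ? II-1×II-2: Ww|ww
⇒ W over [I-1,I-2,II-1,II-2,III-1,III-2]: 32 consistent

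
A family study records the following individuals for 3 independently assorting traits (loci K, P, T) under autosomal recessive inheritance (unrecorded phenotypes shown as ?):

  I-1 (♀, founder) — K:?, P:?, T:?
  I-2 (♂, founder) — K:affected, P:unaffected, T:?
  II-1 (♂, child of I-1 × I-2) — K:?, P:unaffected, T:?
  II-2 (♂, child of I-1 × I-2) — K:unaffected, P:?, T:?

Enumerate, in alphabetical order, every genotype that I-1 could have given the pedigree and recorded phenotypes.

K/I-1 ? ·: KK|Kk
K/I-2 aff ·: kk
K/II-1 ? I-1×I-2: Kk|kk
K/II-2 un I-1×I-2: Kk
⇒ K over [I-1,I-2,II-1,II-2]: 3 consistent
P/I-1 ? ·: PP|Pp|pp
P/I-2 un ·: PP|Pp
P/II-1 un I-1×I-2: PP|Pp
P/II-2 ? I-1×I-2: PP|Pp|pp
⇒ P over [I-1,I-2,II-1,II-2]: 18 consistent
T/I-1 ? ·: TT|Tt|tt
T/I-2 ? ·: TT|Tt|tt
T/II-1 ? I-1×I-2: TT|Tt|tt
T/II-2 ? I-1×I-2: TT|Tt|tt
⇒ T over [I-1,I-2,II-1,II-2]: 29 consistent

I-1 ∈ {KK PP TT, KK PP Tt, KK PP tt, KK Pp TT, KK Pp Tt, KK Pp tt, KK pp TT, KK pp Tt, KK pp tt, Kk PP TT, Kk PP Tt, Kk PP tt, Kk Pp TT, Kk Pp Tt, Kk Pp tt, Kk pp TT, Kk pp Tt, Kk pp tt}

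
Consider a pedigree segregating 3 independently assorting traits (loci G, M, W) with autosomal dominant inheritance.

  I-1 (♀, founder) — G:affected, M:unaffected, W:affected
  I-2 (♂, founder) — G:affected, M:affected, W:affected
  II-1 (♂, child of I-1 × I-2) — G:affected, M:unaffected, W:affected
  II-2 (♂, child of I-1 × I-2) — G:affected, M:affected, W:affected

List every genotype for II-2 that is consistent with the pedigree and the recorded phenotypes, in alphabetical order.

II-2 ∈ {GG Mm WW, GG Mm Ww, Gg Mm WW, Gg Mm Ww}

G/I-1 aff ·: Gg|GG
G/I-2 aff ·: Gg|GG
G/II-1 aff I-1×I-2: Gg|GG
G/II-2 aff I-1×I-2: Gg|GG
⇒ G over [I-1,I-2,II-1,II-2]: 13 consistent
M/I-1 un ·: mm
M/I-2 aff ·: Mm
M/II-1 un I-1×I-2: mm
M/II-2 aff I-1×I-2: Mm
⇒ M over [I-1,I-2,II-1,II-2]: 1 consistent
W/I-1 aff ·: Ww|WW
W/I-2 aff ·: Ww|WW
W/II-1 aff I-1×I-2: Ww|WW
W/II-2 aff I-1×I-2: Ww|WW
⇒ W over [I-1,I-2,II-1,II-2]: 13 consistent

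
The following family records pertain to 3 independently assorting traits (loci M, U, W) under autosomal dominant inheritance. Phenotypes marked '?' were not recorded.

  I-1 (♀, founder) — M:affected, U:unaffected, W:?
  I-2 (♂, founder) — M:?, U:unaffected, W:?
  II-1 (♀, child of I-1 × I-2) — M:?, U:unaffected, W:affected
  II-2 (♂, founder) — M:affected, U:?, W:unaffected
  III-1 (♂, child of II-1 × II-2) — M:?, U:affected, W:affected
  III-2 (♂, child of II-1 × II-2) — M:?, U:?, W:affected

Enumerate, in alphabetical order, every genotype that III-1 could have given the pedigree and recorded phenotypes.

M/I-1 aff ·: Mm|MM
M/I-2 ? ·: mm|Mm|MM
M/II-1 ? I-1×I-2: mm|Mm|MM
M/II-2 aff ·: Mm|MM
M/III-1 ? II-1×II-2: mm|Mm|MM
M/III-2 ? II-1×II-2: mm|Mm|MM
⇒ M over [I-1,I-2,II-1,II-2,III-1,III-2]: 95 consistent
U/I-1 un ·: uu
U/I-2 un ·: uu
U/II-1 un I-1×I-2: uu
U/II-2 ? ·: Uu|UU
U/III-1 aff II-1×II-2: Uu
U/III-2 ? II-1×II-2: uu|Uu
⇒ U over [I-1,I-2,II-1,II-2,III-1,III-2]: 3 consistent
W/I-1 ? ·: ww|Ww|WW
W/I-2 ? ·: ww|Ww|WW
W/II-1 aff I-1×I-2: Ww|WW
W/II-2 un ·: ww
W/III-1 aff II-1×II-2: Ww
W/III-2 aff II-1×II-2: Ww
⇒ W over [I-1,I-2,II-1,II-2,III-1,III-2]: 11 consistent

III-1 ∈ {MM Uu Ww, Mm Uu Ww, mm Uu Ww}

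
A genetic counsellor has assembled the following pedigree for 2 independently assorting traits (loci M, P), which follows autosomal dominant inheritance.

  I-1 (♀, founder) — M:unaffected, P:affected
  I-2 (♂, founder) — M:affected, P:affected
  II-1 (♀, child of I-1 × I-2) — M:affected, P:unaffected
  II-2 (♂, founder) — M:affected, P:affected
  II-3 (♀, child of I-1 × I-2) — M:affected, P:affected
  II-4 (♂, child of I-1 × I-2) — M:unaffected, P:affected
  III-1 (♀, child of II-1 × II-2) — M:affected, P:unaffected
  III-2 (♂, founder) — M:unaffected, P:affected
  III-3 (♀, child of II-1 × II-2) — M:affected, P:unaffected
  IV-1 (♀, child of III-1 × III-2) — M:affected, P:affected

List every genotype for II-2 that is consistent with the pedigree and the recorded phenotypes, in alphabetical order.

M/I-1 un ·: mm
M/I-2 aff ·: Mm
M/II-1 aff I-1×I-2: Mm
M/II-2 aff ·: Mm|MM
M/II-3 aff I-1×I-2: Mm
M/II-4 un I-1×I-2: mm
M/III-1 aff II-1×II-2: Mm|MM
M/III-2 un ·: mm
M/III-3 aff II-1×II-2: Mm|MM
M/IV-1 aff III-1×III-2: Mm
⇒ M over [I-1,I-2,II-1,II-2,II-3,II-4,III-1,III-2,III-3,IV-1]: 8 consistent
P/I-1 aff ·: Pp
P/I-2 aff ·: Pp
P/II-1 un I-1×I-2: pp
P/II-2 aff ·: Pp
P/II-3 aff I-1×I-2: Pp|PP
P/II-4 aff I-1×I-2: Pp|PP
P/III-1 un II-1×II-2: pp
P/III-2 aff ·: Pp|PP
P/III-3 un II-1×II-2: pp
P/IV-1 aff III-1×III-2: Pp
⇒ P over [I-1,I-2,II-1,II-2,II-3,II-4,III-1,III-2,III-3,IV-1]: 8 consistent

II-2 ∈ {MM Pp, Mm Pp}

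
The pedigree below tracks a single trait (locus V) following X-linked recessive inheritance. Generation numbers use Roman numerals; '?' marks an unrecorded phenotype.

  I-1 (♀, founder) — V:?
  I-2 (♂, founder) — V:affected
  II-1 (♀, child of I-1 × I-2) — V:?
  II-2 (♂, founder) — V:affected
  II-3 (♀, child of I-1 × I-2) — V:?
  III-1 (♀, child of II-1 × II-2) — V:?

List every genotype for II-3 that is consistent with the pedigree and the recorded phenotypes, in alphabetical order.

V/I-1 ? ·: X^VX^V|X^VX^v|X^vX^v
V/I-2 aff ·: X^vY
V/II-1 ? I-1×I-2: X^VX^v|X^vX^v
V/II-2 aff ·: X^vY
V/II-3 ? I-1×I-2: X^VX^v|X^vX^v
V/III-1 ? II-1×II-2: X^VX^v|X^vX^v
⇒ V over [I-1,I-2,II-1,II-2,II-3,III-1]: 9 consistent

II-3 ∈ {X^VX^v, X^vX^v}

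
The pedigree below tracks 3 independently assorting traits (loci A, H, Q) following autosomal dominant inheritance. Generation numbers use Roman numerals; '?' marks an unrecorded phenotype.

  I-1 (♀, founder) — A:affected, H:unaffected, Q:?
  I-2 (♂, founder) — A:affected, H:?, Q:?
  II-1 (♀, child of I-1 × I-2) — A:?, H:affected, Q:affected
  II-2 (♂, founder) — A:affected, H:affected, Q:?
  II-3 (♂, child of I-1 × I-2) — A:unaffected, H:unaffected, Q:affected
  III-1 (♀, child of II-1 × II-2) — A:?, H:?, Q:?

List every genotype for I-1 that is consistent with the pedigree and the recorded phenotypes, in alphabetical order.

I-1 ∈ {Aa hh QQ, Aa hh Qq, Aa hh qq}

A/I-1 aff ·: Aa
A/I-2 aff ·: Aa
A/II-1 ? I-1×I-2: aa|Aa|AA
A/II-2 aff ·: Aa|AA
A/II-3 un I-1×I-2: aa
A/III-1 ? II-1×II-2: aa|Aa|AA
⇒ A over [I-1,I-2,II-1,II-2,II-3,III-1]: 11 consistent
H/I-1 un ·: hh
H/I-2 ? ·: Hh
H/II-1 aff I-1×I-2: Hh
H/II-2 aff ·: Hh|HH
H/II-3 un I-1×I-2: hh
H/III-1 ? II-1×II-2: hh|Hh|HH
⇒ H over [I-1,I-2,II-1,II-2,II-3,III-1]: 5 consistent
Q/I-1 ? ·: qq|Qq|QQ
Q/I-2 ? ·: qq|Qq|QQ
Q/II-1 aff I-1×I-2: Qq|QQ
Q/II-2 ? ·: qq|Qq|QQ
Q/II-3 aff I-1×I-2: Qq|QQ
Q/III-1 ? II-1×II-2: qq|Qq|QQ
⇒ Q over [I-1,I-2,II-1,II-2,II-3,III-1]: 98 consistent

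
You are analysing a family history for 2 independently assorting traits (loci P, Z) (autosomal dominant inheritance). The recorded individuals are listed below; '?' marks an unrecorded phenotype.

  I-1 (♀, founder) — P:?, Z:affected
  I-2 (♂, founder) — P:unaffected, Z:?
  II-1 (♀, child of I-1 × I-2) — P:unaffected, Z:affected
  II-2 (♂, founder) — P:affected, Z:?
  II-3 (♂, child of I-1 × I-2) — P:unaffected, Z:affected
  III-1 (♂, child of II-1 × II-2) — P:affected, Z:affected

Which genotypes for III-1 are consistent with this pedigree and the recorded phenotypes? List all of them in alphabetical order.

III-1 ∈ {Pp ZZ, Pp Zz}

P/I-1 ? ·: pp|Pp
P/I-2 un ·: pp
P/II-1 un I-1×I-2: pp
P/II-2 aff ·: Pp|PP
P/II-3 un I-1×I-2: pp
P/III-1 aff II-1×II-2: Pp
⇒ P over [I-1,I-2,II-1,II-2,II-3,III-1]: 4 consistent
Z/I-1 aff ·: Zz|ZZ
Z/I-2 ? ·: zz|Zz|ZZ
Z/II-1 aff I-1×I-2: Zz|ZZ
Z/II-2 ? ·: zz|Zz|ZZ
Z/II-3 aff I-1×I-2: Zz|ZZ
Z/III-1 aff II-1×II-2: Zz|ZZ
⇒ Z over [I-1,I-2,II-1,II-2,II-3,III-1]: 68 consistent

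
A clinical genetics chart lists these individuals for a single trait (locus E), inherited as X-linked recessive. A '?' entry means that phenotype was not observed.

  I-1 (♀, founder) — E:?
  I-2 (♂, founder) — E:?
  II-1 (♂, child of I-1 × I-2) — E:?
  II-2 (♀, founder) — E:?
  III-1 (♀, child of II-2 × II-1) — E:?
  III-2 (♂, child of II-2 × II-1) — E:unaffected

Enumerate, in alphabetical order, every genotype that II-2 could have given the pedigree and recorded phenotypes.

E/I-1 ? ·: X^EX^E|X^EX^e|X^eX^e
E/I-2 ? ·: X^EY|X^eY
E/II-1 ? I-1×I-2: X^EY|X^eY
E/II-2 ? ·: X^EX^E|X^EX^e
E/III-1 ? II-2×II-1: X^EX^E|X^EX^e|X^eX^e
E/III-2 un II-2×II-1: X^EY
⇒ E over [I-1,I-2,II-1,II-2,III-1,III-2]: 24 consistent

II-2 ∈ {X^EX^E, X^EX^e}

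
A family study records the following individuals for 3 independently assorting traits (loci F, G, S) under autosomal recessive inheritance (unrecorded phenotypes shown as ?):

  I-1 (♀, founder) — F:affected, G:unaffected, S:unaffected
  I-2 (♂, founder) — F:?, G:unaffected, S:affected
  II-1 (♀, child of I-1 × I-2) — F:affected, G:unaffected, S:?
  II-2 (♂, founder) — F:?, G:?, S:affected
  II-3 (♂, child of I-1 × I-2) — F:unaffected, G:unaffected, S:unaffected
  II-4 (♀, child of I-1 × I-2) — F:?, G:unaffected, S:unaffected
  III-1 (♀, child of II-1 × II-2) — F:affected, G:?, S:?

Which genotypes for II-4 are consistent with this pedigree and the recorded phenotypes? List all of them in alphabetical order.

II-4 ∈ {Ff GG Ss, Ff Gg Ss, ff GG Ss, ff Gg Ss}

F/I-1 aff ·: ff
F/I-2 ? ·: Ff
F/II-1 aff I-1×I-2: ff
F/II-2 ? ·: Ff|ff
F/II-3 un I-1×I-2: Ff
F/II-4 ? I-1×I-2: Ff|ff
F/III-1 aff II-1×II-2: ff
⇒ F over [I-1,I-2,II-1,II-2,II-3,II-4,III-1]: 4 consistent
G/I-1 un ·: GG|Gg
G/I-2 un ·: GG|Gg
G/II-1 un I-1×I-2: GG|Gg
G/II-2 ? ·: GG|Gg|gg
G/II-3 un I-1×I-2: GG|Gg
G/II-4 un I-1×I-2: GG|Gg
G/III-1 ? II-1×II-2: GG|Gg|gg
⇒ G over [I-1,I-2,II-1,II-2,II-3,II-4,III-1]: 136 consistent
S/I-1 un ·: SS|Ss
S/I-2 aff ·: ss
S/II-1 ? I-1×I-2: Ss|ss
S/II-2 aff ·: ss
S/II-3 un I-1×I-2: Ss
S/II-4 un I-1×I-2: Ss
S/III-1 ? II-1×II-2: Ss|ss
⇒ S over [I-1,I-2,II-1,II-2,II-3,II-4,III-1]: 5 consistent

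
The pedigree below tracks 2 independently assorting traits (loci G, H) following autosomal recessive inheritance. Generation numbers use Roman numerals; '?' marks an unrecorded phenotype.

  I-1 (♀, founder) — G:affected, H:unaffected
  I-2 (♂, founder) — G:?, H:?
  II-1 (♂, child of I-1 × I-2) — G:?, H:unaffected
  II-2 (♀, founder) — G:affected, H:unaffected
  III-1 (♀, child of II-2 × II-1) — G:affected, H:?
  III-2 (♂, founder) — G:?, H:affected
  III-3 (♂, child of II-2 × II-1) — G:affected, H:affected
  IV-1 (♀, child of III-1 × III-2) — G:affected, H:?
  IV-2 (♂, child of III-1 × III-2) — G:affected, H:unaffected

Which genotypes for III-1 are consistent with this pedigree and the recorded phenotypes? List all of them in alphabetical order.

G/I-1 aff ·: gg
G/I-2 ? ·: GG|Gg|gg
G/II-1 ? I-1×I-2: Gg|gg
G/II-2 aff ·: gg
G/III-1 aff II-2×II-1: gg
G/III-2 ? ·: Gg|gg
G/III-3 aff II-2×II-1: gg
G/IV-1 aff III-1×III-2: gg
G/IV-2 aff III-1×III-2: gg
⇒ G over [I-1,I-2,II-1,II-2,III-1,III-2,III-3,IV-1,IV-2]: 8 consistent
H/I-1 un ·: HH|Hh
H/I-2 ? ·: HH|Hh|hh
H/II-1 un I-1×I-2: Hh
H/II-2 un ·: Hh
H/III-1 ? II-2×II-1: HH|Hh
H/III-2 aff ·: hh
H/III-3 aff II-2×II-1: hh
H/IV-1 ? III-1×III-2: Hh|hh
H/IV-2 un III-1×III-2: Hh
⇒ H over [I-1,I-2,II-1,II-2,III-1,III-2,III-3,IV-1,IV-2]: 15 consistent

III-1 ∈ {gg HH, gg Hh}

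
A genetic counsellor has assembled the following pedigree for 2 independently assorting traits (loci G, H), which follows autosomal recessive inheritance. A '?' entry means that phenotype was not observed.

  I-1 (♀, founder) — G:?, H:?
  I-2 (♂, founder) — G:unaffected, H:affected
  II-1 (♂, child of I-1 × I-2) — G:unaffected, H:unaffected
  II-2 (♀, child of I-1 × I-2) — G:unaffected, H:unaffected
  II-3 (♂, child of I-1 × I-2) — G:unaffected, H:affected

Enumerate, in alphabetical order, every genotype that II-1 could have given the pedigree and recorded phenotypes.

G/I-1 ? ·: GG|Gg|gg
G/I-2 un ·: GG|Gg
G/II-1 un I-1×I-2: GG|Gg
G/II-2 un I-1×I-2: GG|Gg
G/II-3 un I-1×I-2: GG|Gg
⇒ G over [I-1,I-2,II-1,II-2,II-3]: 27 consistent
H/I-1 ? ·: Hh
H/I-2 aff ·: hh
H/II-1 un I-1×I-2: Hh
H/II-2 un I-1×I-2: Hh
H/II-3 aff I-1×I-2: hh
⇒ H over [I-1,I-2,II-1,II-2,II-3]: 1 consistent

II-1 ∈ {GG Hh, Gg Hh}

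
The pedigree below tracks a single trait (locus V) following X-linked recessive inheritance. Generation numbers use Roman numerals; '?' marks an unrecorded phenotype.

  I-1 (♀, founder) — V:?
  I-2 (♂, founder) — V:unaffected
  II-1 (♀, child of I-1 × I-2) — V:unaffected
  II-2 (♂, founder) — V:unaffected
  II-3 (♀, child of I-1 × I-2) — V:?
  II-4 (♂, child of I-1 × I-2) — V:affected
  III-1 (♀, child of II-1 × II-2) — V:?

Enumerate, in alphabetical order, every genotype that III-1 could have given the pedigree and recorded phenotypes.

III-1 ∈ {X^VX^V, X^VX^v}

V/I-1 ? ·: X^VX^v|X^vX^v
V/I-2 un ·: X^VY
V/II-1 un I-1×I-2: X^VX^V|X^VX^v
V/II-2 un ·: X^VY
V/II-3 ? I-1×I-2: X^VX^V|X^VX^v
V/II-4 aff I-1×I-2: X^vY
V/III-1 ? II-1×II-2: X^VX^V|X^VX^v
⇒ V over [I-1,I-2,II-1,II-2,II-3,II-4,III-1]: 8 consistent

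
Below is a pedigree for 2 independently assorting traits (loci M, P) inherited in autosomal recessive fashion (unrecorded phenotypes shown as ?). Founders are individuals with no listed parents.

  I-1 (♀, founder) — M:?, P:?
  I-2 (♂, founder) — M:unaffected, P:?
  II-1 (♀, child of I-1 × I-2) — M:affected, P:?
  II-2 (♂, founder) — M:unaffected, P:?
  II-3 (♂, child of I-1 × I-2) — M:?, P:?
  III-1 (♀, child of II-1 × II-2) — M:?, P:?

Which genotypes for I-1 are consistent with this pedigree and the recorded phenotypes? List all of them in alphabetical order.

M/I-1 ? ·: Mm|mm
M/I-2 un ·: Mm
M/II-1 aff I-1×I-2: mm
M/II-2 un ·: MM|Mm
M/II-3 ? I-1×I-2: MM|Mm|mm
M/III-1 ? II-1×II-2: Mm|mm
⇒ M over [I-1,I-2,II-1,II-2,II-3,III-1]: 15 consistent
P/I-1 ? ·: PP|Pp|pp
P/I-2 ? ·: PP|Pp|pp
P/II-1 ? I-1×I-2: PP|Pp|pp
P/II-2 ? ·: PP|Pp|pp
P/II-3 ? I-1×I-2: PP|Pp|pp
P/III-1 ? II-1×II-2: PP|Pp|pp
⇒ P over [I-1,I-2,II-1,II-2,II-3,III-1]: 155 consistent

I-1 ∈ {Mm PP, Mm Pp, Mm pp, mm PP, mm Pp, mm pp}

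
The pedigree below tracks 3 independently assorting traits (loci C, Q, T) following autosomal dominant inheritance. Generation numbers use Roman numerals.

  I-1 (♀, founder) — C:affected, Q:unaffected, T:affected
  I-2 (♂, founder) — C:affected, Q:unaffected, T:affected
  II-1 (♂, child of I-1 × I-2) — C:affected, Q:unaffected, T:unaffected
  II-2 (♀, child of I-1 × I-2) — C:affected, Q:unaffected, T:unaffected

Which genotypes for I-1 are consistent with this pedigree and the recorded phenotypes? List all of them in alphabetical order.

C/I-1 aff ·: Cc|CC
C/I-2 aff ·: Cc|CC
C/II-1 aff I-1×I-2: Cc|CC
C/II-2 aff I-1×I-2: Cc|CC
⇒ C over [I-1,I-2,II-1,II-2]: 13 consistent
Q/I-1 un ·: qq
Q/I-2 un ·: qq
Q/II-1 un I-1×I-2: qq
Q/II-2 un I-1×I-2: qq
⇒ Q over [I-1,I-2,II-1,II-2]: 1 consistent
T/I-1 aff ·: Tt
T/I-2 aff ·: Tt
T/II-1 un I-1×I-2: tt
T/II-2 un I-1×I-2: tt
⇒ T over [I-1,I-2,II-1,II-2]: 1 consistent

I-1 ∈ {CC qq Tt, Cc qq Tt}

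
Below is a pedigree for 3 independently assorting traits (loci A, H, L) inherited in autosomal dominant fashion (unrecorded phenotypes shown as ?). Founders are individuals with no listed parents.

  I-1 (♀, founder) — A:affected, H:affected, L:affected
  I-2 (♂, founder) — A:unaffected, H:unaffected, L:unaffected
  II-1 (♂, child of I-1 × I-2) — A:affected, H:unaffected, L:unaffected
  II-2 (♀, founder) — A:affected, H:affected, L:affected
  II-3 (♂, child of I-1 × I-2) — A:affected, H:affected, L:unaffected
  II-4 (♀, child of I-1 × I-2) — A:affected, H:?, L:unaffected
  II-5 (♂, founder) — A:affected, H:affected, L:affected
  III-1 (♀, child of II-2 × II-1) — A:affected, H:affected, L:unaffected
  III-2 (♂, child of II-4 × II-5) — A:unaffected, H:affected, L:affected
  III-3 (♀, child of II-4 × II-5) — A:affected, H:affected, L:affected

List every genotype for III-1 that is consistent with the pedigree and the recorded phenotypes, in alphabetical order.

III-1 ∈ {AA Hh ll, Aa Hh ll}

A/I-1 aff ·: Aa|AA
A/I-2 un ·: aa
A/II-1 aff I-1×I-2: Aa
A/II-2 aff ·: Aa|AA
A/II-3 aff I-1×I-2: Aa
A/II-4 aff I-1×I-2: Aa
A/II-5 aff ·: Aa
A/III-1 aff II-2×II-1: Aa|AA
A/III-2 un II-4×II-5: aa
A/III-3 aff II-4×II-5: Aa|AA
⇒ A over [I-1,I-2,II-1,II-2,II-3,II-4,II-5,III-1,III-2,III-3]: 16 consistent
H/I-1 aff ·: Hh
H/I-2 un ·: hh
H/II-1 un I-1×I-2: hh
H/II-2 aff ·: Hh|HH
H/II-3 aff I-1×I-2: Hh
H/II-4 ? I-1×I-2: hh|Hh
H/II-5 aff ·: Hh|HH
H/III-1 aff II-2×II-1: Hh
H/III-2 aff II-4×II-5: Hh|HH
H/III-3 aff II-4×II-5: Hh|HH
⇒ H over [I-1,I-2,II-1,II-2,II-3,II-4,II-5,III-1,III-2,III-3]: 20 consistent
L/I-1 aff ·: Ll
L/I-2 un ·: ll
L/II-1 un I-1×I-2: ll
L/II-2 aff ·: Ll
L/II-3 un I-1×I-2: ll
L/II-4 un I-1×I-2: ll
L/II-5 aff ·: Ll|LL
L/III-1 un II-2×II-1: ll
L/III-2 aff II-4×II-5: Ll
L/III-3 aff II-4×II-5: Ll
⇒ L over [I-1,I-2,II-1,II-2,II-3,II-4,II-5,III-1,III-2,III-3]: 2 consistent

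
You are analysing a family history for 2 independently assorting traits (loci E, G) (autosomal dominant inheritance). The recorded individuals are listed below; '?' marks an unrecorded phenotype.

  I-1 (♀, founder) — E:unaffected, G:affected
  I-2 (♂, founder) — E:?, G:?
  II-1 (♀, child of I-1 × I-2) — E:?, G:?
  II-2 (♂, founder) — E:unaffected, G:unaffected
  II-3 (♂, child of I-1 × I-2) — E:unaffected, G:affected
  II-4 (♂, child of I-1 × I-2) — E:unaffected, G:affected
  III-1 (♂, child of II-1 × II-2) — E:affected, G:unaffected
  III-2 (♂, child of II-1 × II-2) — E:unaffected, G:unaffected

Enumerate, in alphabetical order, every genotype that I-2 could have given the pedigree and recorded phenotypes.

E/I-1 un ·: ee
E/I-2 ? ·: Ee
E/II-1 ? I-1×I-2: Ee
E/II-2 un ·: ee
E/II-3 un I-1×I-2: ee
E/II-4 un I-1×I-2: ee
E/III-1 aff II-1×II-2: Ee
E/III-2 un II-1×II-2: ee
⇒ E over [I-1,I-2,II-1,II-2,II-3,II-4,III-1,III-2]: 1 consistent
G/I-1 aff ·: Gg|GG
G/I-2 ? ·: gg|Gg|GG
G/II-1 ? I-1×I-2: gg|Gg
G/II-2 un ·: gg
G/II-3 aff I-1×I-2: Gg|GG
G/II-4 aff I-1×I-2: Gg|GG
G/III-1 un II-1×II-2: gg
G/III-2 un II-1×II-2: gg
⇒ G over [I-1,I-2,II-1,II-2,II-3,II-4,III-1,III-2]: 19 consistent

I-2 ∈ {Ee GG, Ee Gg, Ee gg}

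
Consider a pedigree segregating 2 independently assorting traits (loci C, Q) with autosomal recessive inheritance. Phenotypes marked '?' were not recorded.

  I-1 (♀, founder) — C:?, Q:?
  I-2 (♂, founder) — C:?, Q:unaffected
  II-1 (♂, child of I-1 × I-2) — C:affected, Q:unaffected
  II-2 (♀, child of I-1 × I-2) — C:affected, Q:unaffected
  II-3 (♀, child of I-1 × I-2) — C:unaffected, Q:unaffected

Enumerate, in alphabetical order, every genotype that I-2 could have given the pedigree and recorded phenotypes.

I-2 ∈ {Cc QQ, Cc Qq, cc QQ, cc Qq}

C/I-1 ? ·: Cc|cc
C/I-2 ? ·: Cc|cc
C/II-1 aff I-1×I-2: cc
C/II-2 aff I-1×I-2: cc
C/II-3 un I-1×I-2: CC|Cc
⇒ C over [I-1,I-2,II-1,II-2,II-3]: 4 consistent
Q/I-1 ? ·: QQ|Qq|qq
Q/I-2 un ·: QQ|Qq
Q/II-1 un I-1×I-2: QQ|Qq
Q/II-2 un I-1×I-2: QQ|Qq
Q/II-3 un I-1×I-2: QQ|Qq
⇒ Q over [I-1,I-2,II-1,II-2,II-3]: 27 consistent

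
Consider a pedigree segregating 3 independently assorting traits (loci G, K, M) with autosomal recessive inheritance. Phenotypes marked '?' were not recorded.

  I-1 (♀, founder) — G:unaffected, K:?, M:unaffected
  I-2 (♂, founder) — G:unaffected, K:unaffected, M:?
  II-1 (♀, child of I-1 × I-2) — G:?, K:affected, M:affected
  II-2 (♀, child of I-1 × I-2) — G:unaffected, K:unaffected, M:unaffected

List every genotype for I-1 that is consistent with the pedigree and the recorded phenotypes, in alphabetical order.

I-1 ∈ {GG Kk Mm, GG kk Mm, Gg Kk Mm, Gg kk Mm}

G/I-1 un ·: GG|Gg
G/I-2 un ·: GG|Gg
G/II-1 ? I-1×I-2: GG|Gg|gg
G/II-2 un I-1×I-2: GG|Gg
⇒ G over [I-1,I-2,II-1,II-2]: 15 consistent
K/I-1 ? ·: Kk|kk
K/I-2 un ·: Kk
K/II-1 aff I-1×I-2: kk
K/II-2 un I-1×I-2: KK|Kk
⇒ K over [I-1,I-2,II-1,II-2]: 3 consistent
M/I-1 un ·: Mm
M/I-2 ? ·: Mm|mm
M/II-1 aff I-1×I-2: mm
M/II-2 un I-1×I-2: MM|Mm
⇒ M over [I-1,I-2,II-1,II-2]: 3 consistent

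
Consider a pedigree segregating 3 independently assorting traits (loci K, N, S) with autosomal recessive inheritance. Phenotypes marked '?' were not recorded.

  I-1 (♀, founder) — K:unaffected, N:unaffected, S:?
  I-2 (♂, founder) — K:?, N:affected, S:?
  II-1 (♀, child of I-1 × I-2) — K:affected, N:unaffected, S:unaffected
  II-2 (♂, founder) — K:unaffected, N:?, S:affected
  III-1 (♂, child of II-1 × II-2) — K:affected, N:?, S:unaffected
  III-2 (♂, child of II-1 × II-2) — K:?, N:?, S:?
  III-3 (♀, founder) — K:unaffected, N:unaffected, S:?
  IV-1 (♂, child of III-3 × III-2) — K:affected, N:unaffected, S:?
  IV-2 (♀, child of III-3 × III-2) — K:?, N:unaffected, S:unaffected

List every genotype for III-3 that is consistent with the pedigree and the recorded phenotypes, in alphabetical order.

K/I-1 un ·: Kk
K/I-2 ? ·: Kk|kk
K/II-1 aff I-1×I-2: kk
K/II-2 un ·: Kk
K/III-1 aff II-1×II-2: kk
K/III-2 ? II-1×II-2: Kk|kk
K/III-3 un ·: Kk
K/IV-1 aff III-3×III-2: kk
K/IV-2 ? III-3×III-2: KK|Kk|kk
⇒ K over [I-1,I-2,II-1,II-2,III-1,III-2,III-3,IV-1,IV-2]: 10 consistent
N/I-1 un ·: NN|Nn
N/I-2 aff ·: nn
N/II-1 un I-1×I-2: Nn
N/II-2 ? ·: NN|Nn|nn
N/III-1 ? II-1×II-2: NN|Nn|nn
N/III-2 ? II-1×II-2: NN|Nn|nn
N/III-3 un ·: NN|Nn
N/IV-1 un III-3×III-2: NN|Nn
N/IV-2 un III-3×III-2: NN|Nn
⇒ N over [I-1,I-2,II-1,II-2,III-1,III-2,III-3,IV-1,IV-2]: 182 consistent
S/I-1 ? ·: SS|Ss|ss
S/I-2 ? ·: SS|Ss|ss
S/II-1 un I-1×I-2: SS|Ss
S/II-2 aff ·: ss
S/III-1 un II-1×II-2: Ss
S/III-2 ? II-1×II-2: Ss|ss
S/III-3 ? ·: SS|Ss|ss
S/IV-1 ? III-3×III-2: SS|Ss|ss
S/IV-2 un III-3×III-2: SS|Ss
⇒ S over [I-1,I-2,II-1,II-2,III-1,III-2,III-3,IV-1,IV-2]: 153 consistent

III-3 ∈ {Kk NN SS, Kk NN Ss, Kk NN ss, Kk Nn SS, Kk Nn Ss, Kk Nn ss}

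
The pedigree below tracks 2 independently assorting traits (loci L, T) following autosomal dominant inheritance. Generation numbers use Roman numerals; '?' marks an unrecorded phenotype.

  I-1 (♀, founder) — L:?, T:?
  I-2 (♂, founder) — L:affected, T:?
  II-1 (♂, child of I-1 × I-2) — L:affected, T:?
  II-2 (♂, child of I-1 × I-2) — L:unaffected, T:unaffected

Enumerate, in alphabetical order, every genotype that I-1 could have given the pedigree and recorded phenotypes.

L/I-1 ? ·: ll|Ll
L/I-2 aff ·: Ll
L/II-1 aff I-1×I-2: Ll|LL
L/II-2 un I-1×I-2: ll
⇒ L over [I-1,I-2,II-1,II-2]: 3 consistent
T/I-1 ? ·: tt|Tt
T/I-2 ? ·: tt|Tt
T/II-1 ? I-1×I-2: tt|Tt|TT
T/II-2 un I-1×I-2: tt
⇒ T over [I-1,I-2,II-1,II-2]: 8 consistent

I-1 ∈ {Ll Tt, Ll tt, ll Tt, ll tt}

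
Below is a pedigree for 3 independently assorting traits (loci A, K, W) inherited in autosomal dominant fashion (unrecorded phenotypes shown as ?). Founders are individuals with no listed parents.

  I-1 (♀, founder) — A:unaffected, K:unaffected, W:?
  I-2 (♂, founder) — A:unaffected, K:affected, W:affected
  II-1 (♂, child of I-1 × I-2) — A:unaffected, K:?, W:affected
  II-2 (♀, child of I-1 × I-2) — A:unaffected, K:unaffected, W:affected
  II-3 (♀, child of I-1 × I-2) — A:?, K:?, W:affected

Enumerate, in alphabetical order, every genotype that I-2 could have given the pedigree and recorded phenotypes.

I-2 ∈ {aa Kk WW, aa Kk Ww}

A/I-1 un ·: aa
A/I-2 un ·: aa
A/II-1 un I-1×I-2: aa
A/II-2 un I-1×I-2: aa
A/II-3 ? I-1×I-2: aa
⇒ A over [I-1,I-2,II-1,II-2,II-3]: 1 consistent
K/I-1 un ·: kk
K/I-2 aff ·: Kk
K/II-1 ? I-1×I-2: kk|Kk
K/II-2 un I-1×I-2: kk
K/II-3 ? I-1×I-2: kk|Kk
⇒ K over [I-1,I-2,II-1,II-2,II-3]: 4 consistent
W/I-1 ? ·: ww|Ww|WW
W/I-2 aff ·: Ww|WW
W/II-1 aff I-1×I-2: Ww|WW
W/II-2 aff I-1×I-2: Ww|WW
W/II-3 aff I-1×I-2: Ww|WW
⇒ W over [I-1,I-2,II-1,II-2,II-3]: 27 consistent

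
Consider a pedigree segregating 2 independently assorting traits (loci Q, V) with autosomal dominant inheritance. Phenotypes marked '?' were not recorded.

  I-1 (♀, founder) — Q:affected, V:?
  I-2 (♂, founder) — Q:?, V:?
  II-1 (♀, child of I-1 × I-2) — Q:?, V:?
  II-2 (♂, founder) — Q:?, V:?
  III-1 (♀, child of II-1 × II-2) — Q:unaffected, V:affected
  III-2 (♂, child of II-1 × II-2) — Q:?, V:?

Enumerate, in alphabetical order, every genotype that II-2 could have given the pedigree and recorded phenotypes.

II-2 ∈ {Qq VV, Qq Vv, Qq vv, qq VV, qq Vv, qq vv}

Q/I-1 aff ·: Qq|QQ
Q/I-2 ? ·: qq|Qq|QQ
Q/II-1 ? I-1×I-2: qq|Qq
Q/II-2 ? ·: qq|Qq
Q/III-1 un II-1×II-2: qq
Q/III-2 ? II-1×II-2: qq|Qq|QQ
⇒ Q over [I-1,I-2,II-1,II-2,III-1,III-2]: 31 consistent
V/I-1 ? ·: vv|Vv|VV
V/I-2 ? ·: vv|Vv|VV
V/II-1 ? I-1×I-2: vv|Vv|VV
V/II-2 ? ·: vv|Vv|VV
V/III-1 aff II-1×II-2: Vv|VV
V/III-2 ? II-1×II-2: vv|Vv|VV
⇒ V over [I-1,I-2,II-1,II-2,III-1,III-2]: 120 consistent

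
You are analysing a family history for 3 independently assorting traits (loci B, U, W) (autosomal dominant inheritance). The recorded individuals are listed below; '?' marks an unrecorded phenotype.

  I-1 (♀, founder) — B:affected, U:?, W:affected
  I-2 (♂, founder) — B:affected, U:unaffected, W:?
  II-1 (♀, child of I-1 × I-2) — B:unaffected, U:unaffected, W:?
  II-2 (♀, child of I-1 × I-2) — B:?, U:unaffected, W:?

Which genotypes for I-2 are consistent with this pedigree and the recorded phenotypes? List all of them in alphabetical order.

B/I-1 aff ·: Bb
B/I-2 aff ·: Bb
B/II-1 un I-1×I-2: bb
B/II-2 ? I-1×I-2: bb|Bb|BB
⇒ B over [I-1,I-2,II-1,II-2]: 3 consistent
U/I-1 ? ·: uu|Uu
U/I-2 un ·: uu
U/II-1 un I-1×I-2: uu
U/II-2 un I-1×I-2: uu
⇒ U over [I-1,I-2,II-1,II-2]: 2 consistent
W/I-1 aff ·: Ww|WW
W/I-2 ? ·: ww|Ww|WW
W/II-1 ? I-1×I-2: ww|Ww|WW
W/II-2 ? I-1×I-2: ww|Ww|WW
⇒ W over [I-1,I-2,II-1,II-2]: 23 consistent

I-2 ∈ {Bb uu WW, Bb uu Ww, Bb uu ww}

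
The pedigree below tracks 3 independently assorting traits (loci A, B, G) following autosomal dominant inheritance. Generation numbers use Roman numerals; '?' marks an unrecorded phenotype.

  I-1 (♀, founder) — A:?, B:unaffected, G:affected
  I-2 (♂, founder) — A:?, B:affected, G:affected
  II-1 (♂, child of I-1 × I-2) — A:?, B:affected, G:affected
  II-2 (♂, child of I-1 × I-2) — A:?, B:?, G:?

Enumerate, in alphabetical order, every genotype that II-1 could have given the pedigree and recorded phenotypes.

II-1 ∈ {AA Bb GG, AA Bb Gg, Aa Bb GG, Aa Bb Gg, aa Bb GG, aa Bb Gg}

A/I-1 ? ·: aa|Aa|AA
A/I-2 ? ·: aa|Aa|AA
A/II-1 ? I-1×I-2: aa|Aa|AA
A/II-2 ? I-1×I-2: aa|Aa|AA
⇒ A over [I-1,I-2,II-1,II-2]: 29 consistent
B/I-1 un ·: bb
B/I-2 aff ·: Bb|BB
B/II-1 aff I-1×I-2: Bb
B/II-2 ? I-1×I-2: bb|Bb
⇒ B over [I-1,I-2,II-1,II-2]: 3 consistent
G/I-1 aff ·: Gg|GG
G/I-2 aff ·: Gg|GG
G/II-1 aff I-1×I-2: Gg|GG
G/II-2 ? I-1×I-2: gg|Gg|GG
⇒ G over [I-1,I-2,II-1,II-2]: 15 consistent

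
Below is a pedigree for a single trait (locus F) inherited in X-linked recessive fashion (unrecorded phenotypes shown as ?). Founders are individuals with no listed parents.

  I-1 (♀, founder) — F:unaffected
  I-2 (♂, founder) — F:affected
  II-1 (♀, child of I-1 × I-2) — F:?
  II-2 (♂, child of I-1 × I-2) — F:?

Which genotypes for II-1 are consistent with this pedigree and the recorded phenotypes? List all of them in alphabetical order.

II-1 ∈ {X^FX^f, X^fX^f}

F/I-1 un ·: X^FX^F|X^FX^f
F/I-2 aff ·: X^fY
F/II-1 ? I-1×I-2: X^FX^f|X^fX^f
F/II-2 ? I-1×I-2: X^FY|X^fY
⇒ F over [I-1,I-2,II-1,II-2]: 5 consistent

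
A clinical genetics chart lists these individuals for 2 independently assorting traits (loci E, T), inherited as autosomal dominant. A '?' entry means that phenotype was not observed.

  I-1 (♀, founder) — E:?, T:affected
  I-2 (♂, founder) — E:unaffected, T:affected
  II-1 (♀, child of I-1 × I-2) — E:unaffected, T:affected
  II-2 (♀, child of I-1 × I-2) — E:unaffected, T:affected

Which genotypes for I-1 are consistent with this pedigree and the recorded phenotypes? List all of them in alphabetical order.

I-1 ∈ {Ee TT, Ee Tt, ee TT, ee Tt}

E/I-1 ? ·: ee|Ee
E/I-2 un ·: ee
E/II-1 un I-1×I-2: ee
E/II-2 un I-1×I-2: ee
⇒ E over [I-1,I-2,II-1,II-2]: 2 consistent
T/I-1 aff ·: Tt|TT
T/I-2 aff ·: Tt|TT
T/II-1 aff I-1×I-2: Tt|TT
T/II-2 aff I-1×I-2: Tt|TT
⇒ T over [I-1,I-2,II-1,II-2]: 13 consistent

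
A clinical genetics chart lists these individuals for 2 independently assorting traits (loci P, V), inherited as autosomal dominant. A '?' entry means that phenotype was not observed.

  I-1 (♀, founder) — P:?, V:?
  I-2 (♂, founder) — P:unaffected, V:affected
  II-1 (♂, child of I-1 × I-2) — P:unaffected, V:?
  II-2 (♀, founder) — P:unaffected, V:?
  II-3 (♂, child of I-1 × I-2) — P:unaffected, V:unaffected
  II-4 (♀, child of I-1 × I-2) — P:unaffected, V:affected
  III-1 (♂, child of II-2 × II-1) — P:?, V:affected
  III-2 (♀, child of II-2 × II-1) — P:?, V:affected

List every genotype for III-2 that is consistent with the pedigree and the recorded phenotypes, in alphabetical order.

P/I-1 ? ·: pp|Pp
P/I-2 un ·: pp
P/II-1 un I-1×I-2: pp
P/II-2 un ·: pp
P/II-3 un I-1×I-2: pp
P/II-4 un I-1×I-2: pp
P/III-1 ? II-2×II-1: pp
P/III-2 ? II-2×II-1: pp
⇒ P over [I-1,I-2,II-1,II-2,II-3,II-4,III-1,III-2]: 2 consistent
V/I-1 ? ·: vv|Vv
V/I-2 aff ·: Vv
V/II-1 ? I-1×I-2: vv|Vv|VV
V/II-2 ? ·: vv|Vv|VV
V/II-3 un I-1×I-2: vv
V/II-4 aff I-1×I-2: Vv|VV
V/III-1 aff II-2×II-1: Vv|VV
V/III-2 aff II-2×II-1: Vv|VV
⇒ V over [I-1,I-2,II-1,II-2,II-3,II-4,III-1,III-2]: 45 consistent

III-2 ∈ {pp VV, pp Vv}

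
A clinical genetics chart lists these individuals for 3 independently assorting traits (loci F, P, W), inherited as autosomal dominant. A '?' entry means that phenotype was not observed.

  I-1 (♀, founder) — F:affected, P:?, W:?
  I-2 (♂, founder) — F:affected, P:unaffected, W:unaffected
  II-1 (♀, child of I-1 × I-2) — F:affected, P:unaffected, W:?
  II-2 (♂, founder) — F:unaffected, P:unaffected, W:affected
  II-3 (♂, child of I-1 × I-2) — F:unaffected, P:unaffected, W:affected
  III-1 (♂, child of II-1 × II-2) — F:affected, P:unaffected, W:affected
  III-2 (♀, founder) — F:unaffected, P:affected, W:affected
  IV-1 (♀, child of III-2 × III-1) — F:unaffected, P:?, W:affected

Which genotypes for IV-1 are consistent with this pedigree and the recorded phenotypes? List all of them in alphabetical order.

IV-1 ∈ {ff Pp WW, ff Pp Ww, ff pp WW, ff pp Ww}

F/I-1 aff ·: Ff
F/I-2 aff ·: Ff
F/II-1 aff I-1×I-2: Ff|FF
F/II-2 un ·: ff
F/II-3 un I-1×I-2: ff
F/III-1 aff II-1×II-2: Ff
F/III-2 un ·: ff
F/IV-1 un III-2×III-1: ff
⇒ F over [I-1,I-2,II-1,II-2,II-3,III-1,III-2,IV-1]: 2 consistent
P/I-1 ? ·: pp|Pp
P/I-2 un ·: pp
P/II-1 un I-1×I-2: pp
P/II-2 un ·: pp
P/II-3 un I-1×I-2: pp
P/III-1 un II-1×II-2: pp
P/III-2 aff ·: Pp|PP
P/IV-1 ? III-2×III-1: pp|Pp
⇒ P over [I-1,I-2,II-1,II-2,II-3,III-1,III-2,IV-1]: 6 consistent
W/I-1 ? ·: Ww|WW
W/I-2 un ·: ww
W/II-1 ? I-1×I-2: ww|Ww
W/II-2 aff ·: Ww|WW
W/II-3 aff I-1×I-2: Ww
W/III-1 aff II-1×II-2: Ww|WW
W/III-2 aff ·: Ww|WW
W/IV-1 aff III-2×III-1: Ww|WW
⇒ W over [I-1,I-2,II-1,II-2,II-3,III-1,III-2,IV-1]: 36 consistent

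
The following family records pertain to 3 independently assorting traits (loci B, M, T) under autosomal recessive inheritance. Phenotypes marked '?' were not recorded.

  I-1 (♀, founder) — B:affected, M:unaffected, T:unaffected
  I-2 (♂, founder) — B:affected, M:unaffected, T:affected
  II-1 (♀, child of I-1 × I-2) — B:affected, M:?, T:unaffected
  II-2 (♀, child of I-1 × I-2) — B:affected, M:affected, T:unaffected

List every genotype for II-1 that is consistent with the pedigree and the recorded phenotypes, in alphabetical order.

B/I-1 aff ·: bb
B/I-2 aff ·: bb
B/II-1 aff I-1×I-2: bb
B/II-2 aff I-1×I-2: bb
⇒ B over [I-1,I-2,II-1,II-2]: 1 consistent
M/I-1 un ·: Mm
M/I-2 un ·: Mm
M/II-1 ? I-1×I-2: MM|Mm|mm
M/II-2 aff I-1×I-2: mm
⇒ M over [I-1,I-2,II-1,II-2]: 3 consistent
T/I-1 un ·: TT|Tt
T/I-2 aff ·: tt
T/II-1 un I-1×I-2: Tt
T/II-2 un I-1×I-2: Tt
⇒ T over [I-1,I-2,II-1,II-2]: 2 consistent

II-1 ∈ {bb MM Tt, bb Mm Tt, bb mm Tt}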